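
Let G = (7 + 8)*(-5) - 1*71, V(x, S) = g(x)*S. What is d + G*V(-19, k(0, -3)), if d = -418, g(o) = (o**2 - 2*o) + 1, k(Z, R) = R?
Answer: 174782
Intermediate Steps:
g(o) = 1 + o**2 - 2*o
V(x, S) = S*(1 + x**2 - 2*x) (V(x, S) = (1 + x**2 - 2*x)*S = S*(1 + x**2 - 2*x))
G = -146 (G = 15*(-5) - 71 = -75 - 71 = -146)
d + G*V(-19, k(0, -3)) = -418 - (-438)*(1 + (-19)**2 - 2*(-19)) = -418 - (-438)*(1 + 361 + 38) = -418 - (-438)*400 = -418 - 146*(-1200) = -418 + 175200 = 174782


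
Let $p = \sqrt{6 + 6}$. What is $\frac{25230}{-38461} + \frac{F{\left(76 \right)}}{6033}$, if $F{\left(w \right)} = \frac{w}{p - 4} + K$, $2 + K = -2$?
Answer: $- \frac{155289470}{232035213} - \frac{38 \sqrt{3}}{6033} \approx -0.68016$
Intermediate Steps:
$K = -4$ ($K = -2 - 2 = -4$)
$p = 2 \sqrt{3}$ ($p = \sqrt{12} = 2 \sqrt{3} \approx 3.4641$)
$F{\left(w \right)} = -4 + \frac{w}{-4 + 2 \sqrt{3}}$ ($F{\left(w \right)} = \frac{w}{2 \sqrt{3} - 4} - 4 = \frac{w}{-4 + 2 \sqrt{3}} - 4 = -4 + \frac{w}{-4 + 2 \sqrt{3}}$)
$\frac{25230}{-38461} + \frac{F{\left(76 \right)}}{6033} = \frac{25230}{-38461} + \frac{-4 - 76 - 38 \sqrt{3}}{6033} = 25230 \left(- \frac{1}{38461}\right) + \left(-4 - 76 - 38 \sqrt{3}\right) \frac{1}{6033} = - \frac{25230}{38461} + \left(-80 - 38 \sqrt{3}\right) \frac{1}{6033} = - \frac{25230}{38461} - \left(\frac{80}{6033} + \frac{38 \sqrt{3}}{6033}\right) = - \frac{155289470}{232035213} - \frac{38 \sqrt{3}}{6033}$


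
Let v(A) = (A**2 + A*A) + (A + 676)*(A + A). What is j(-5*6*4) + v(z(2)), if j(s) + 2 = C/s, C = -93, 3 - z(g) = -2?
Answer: 274351/40 ≈ 6858.8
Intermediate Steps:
z(g) = 5 (z(g) = 3 - 1*(-2) = 3 + 2 = 5)
j(s) = -2 - 93/s
v(A) = 2*A**2 + 2*A*(676 + A) (v(A) = (A**2 + A**2) + (676 + A)*(2*A) = 2*A**2 + 2*A*(676 + A))
j(-5*6*4) + v(z(2)) = (-2 - 93/(-5*6*4)) + 4*5*(338 + 5) = (-2 - 93/((-30*4))) + 4*5*343 = (-2 - 93/(-120)) + 6860 = (-2 - 93*(-1/120)) + 6860 = (-2 + 31/40) + 6860 = -49/40 + 6860 = 274351/40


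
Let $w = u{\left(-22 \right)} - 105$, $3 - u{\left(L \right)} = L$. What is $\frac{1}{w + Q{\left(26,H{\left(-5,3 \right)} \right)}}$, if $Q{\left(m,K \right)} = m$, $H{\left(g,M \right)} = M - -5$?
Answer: $- \frac{1}{54} \approx -0.018519$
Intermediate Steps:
$u{\left(L \right)} = 3 - L$
$H{\left(g,M \right)} = 5 + M$ ($H{\left(g,M \right)} = M + 5 = 5 + M$)
$w = -80$ ($w = \left(3 - -22\right) - 105 = \left(3 + 22\right) - 105 = 25 - 105 = -80$)
$\frac{1}{w + Q{\left(26,H{\left(-5,3 \right)} \right)}} = \frac{1}{-80 + 26} = \frac{1}{-54} = - \frac{1}{54}$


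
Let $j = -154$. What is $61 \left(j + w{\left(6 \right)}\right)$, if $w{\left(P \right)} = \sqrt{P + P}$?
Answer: $-9394 + 122 \sqrt{3} \approx -9182.7$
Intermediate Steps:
$w{\left(P \right)} = \sqrt{2} \sqrt{P}$ ($w{\left(P \right)} = \sqrt{2 P} = \sqrt{2} \sqrt{P}$)
$61 \left(j + w{\left(6 \right)}\right) = 61 \left(-154 + \sqrt{2} \sqrt{6}\right) = 61 \left(-154 + 2 \sqrt{3}\right) = -9394 + 122 \sqrt{3}$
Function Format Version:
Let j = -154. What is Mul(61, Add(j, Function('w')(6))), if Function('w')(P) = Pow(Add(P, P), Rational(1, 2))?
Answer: Add(-9394, Mul(122, Pow(3, Rational(1, 2)))) ≈ -9182.7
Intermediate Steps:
Function('w')(P) = Mul(Pow(2, Rational(1, 2)), Pow(P, Rational(1, 2))) (Function('w')(P) = Pow(Mul(2, P), Rational(1, 2)) = Mul(Pow(2, Rational(1, 2)), Pow(P, Rational(1, 2))))
Mul(61, Add(j, Function('w')(6))) = Mul(61, Add(-154, Mul(Pow(2, Rational(1, 2)), Pow(6, Rational(1, 2))))) = Mul(61, Add(-154, Mul(2, Pow(3, Rational(1, 2))))) = Add(-9394, Mul(122, Pow(3, Rational(1, 2))))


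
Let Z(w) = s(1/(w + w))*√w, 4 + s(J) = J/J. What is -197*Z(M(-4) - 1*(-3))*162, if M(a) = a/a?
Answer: 191484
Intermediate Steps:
M(a) = 1
s(J) = -3 (s(J) = -4 + J/J = -4 + 1 = -3)
Z(w) = -3*√w
-197*Z(M(-4) - 1*(-3))*162 = -(-591)*√(1 - 1*(-3))*162 = -(-591)*√(1 + 3)*162 = -(-591)*√4*162 = -(-591)*2*162 = -197*(-6)*162 = 1182*162 = 191484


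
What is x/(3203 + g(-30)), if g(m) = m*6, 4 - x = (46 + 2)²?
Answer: -2300/3023 ≈ -0.76083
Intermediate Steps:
x = -2300 (x = 4 - (46 + 2)² = 4 - 1*48² = 4 - 1*2304 = 4 - 2304 = -2300)
g(m) = 6*m
x/(3203 + g(-30)) = -2300/(3203 + 6*(-30)) = -2300/(3203 - 180) = -2300/3023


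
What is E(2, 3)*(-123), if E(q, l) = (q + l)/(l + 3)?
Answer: -205/2 ≈ -102.50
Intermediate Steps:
E(q, l) = (l + q)/(3 + l)
E(2, 3)*(-123) = ((3 + 2)/(3 + 3))*(-123) = (5/6)*(-123) = -205/2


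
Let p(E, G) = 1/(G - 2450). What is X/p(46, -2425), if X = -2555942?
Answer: 12460217250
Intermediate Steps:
p(E, G) = 1/(-2450 + G)
X/p(46, -2425) = -2555942/(1/(-2450 - 2425)) = -2555942/(1/(-4875)) = -2555942/(-1/4875) = -2555942*(-4875) = 12460217250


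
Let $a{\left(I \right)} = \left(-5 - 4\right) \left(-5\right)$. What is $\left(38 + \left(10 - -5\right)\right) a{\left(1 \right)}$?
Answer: $2385$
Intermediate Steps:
$a{\left(I \right)} = 45$ ($a{\left(I \right)} = \left(-9\right) \left(-5\right) = 45$)
$\left(38 + \left(10 - -5\right)\right) a{\left(1 \right)} = \left(38 + \left(10 - -5\right)\right) 45 = \left(38 + \left(10 + 5\right)\right) 45 = \left(38 + 15\right) 45 = 53 \cdot 45 = 2385$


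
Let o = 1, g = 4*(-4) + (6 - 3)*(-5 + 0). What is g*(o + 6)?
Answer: -217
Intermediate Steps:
g = -31 (g = -16 + 3*(-5) = -16 - 15 = -31)
g*(o + 6) = -31*(1 + 6) = -31*7 = -217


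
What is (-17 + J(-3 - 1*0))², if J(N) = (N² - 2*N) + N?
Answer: 25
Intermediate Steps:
J(N) = N² - N
(-17 + J(-3 - 1*0))² = (-17 + (-3 - 1*0)*(-1 + (-3 - 1*0)))² = (-17 + (-3 + 0)*(-1 + (-3 + 0)))² = (-17 - 3*(-1 - 3))² = (-17 - 3*(-4))² = (-17 + 12)² = (-5)² = 25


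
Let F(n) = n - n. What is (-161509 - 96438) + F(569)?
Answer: -257947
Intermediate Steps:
F(n) = 0
(-161509 - 96438) + F(569) = (-161509 - 96438) + 0 = -257947 + 0 = -257947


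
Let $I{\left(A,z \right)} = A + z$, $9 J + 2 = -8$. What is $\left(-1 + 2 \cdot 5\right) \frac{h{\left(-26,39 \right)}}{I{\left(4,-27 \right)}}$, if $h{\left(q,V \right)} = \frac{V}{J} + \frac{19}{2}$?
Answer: $\frac{1152}{115} \approx 10.017$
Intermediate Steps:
$J = - \frac{10}{9}$ ($J = - \frac{2}{9} + \frac{1}{9} \left(-8\right) = - \frac{2}{9} - \frac{8}{9} = - \frac{10}{9} \approx -1.1111$)
$h{\left(q,V \right)} = \frac{19}{2} - \frac{9 V}{10}$ ($h{\left(q,V \right)} = \frac{V}{- \frac{10}{9}} + \frac{19}{2} = V \left(- \frac{9}{10}\right) + 19 \cdot \frac{1}{2} = - \frac{9 V}{10} + \frac{19}{2} = \frac{19}{2} - \frac{9 V}{10}$)
$\left(-1 + 2 \cdot 5\right) \frac{h{\left(-26,39 \right)}}{I{\left(4,-27 \right)}} = \left(-1 + 2 \cdot 5\right) \frac{\frac{19}{2} - \frac{351}{10}}{4 - 27} = \left(-1 + 10\right) \frac{\frac{19}{2} - \frac{351}{10}}{-23} = 9 \left(\left(- \frac{128}{5}\right) \left(- \frac{1}{23}\right)\right) = 9 \cdot \frac{128}{115} = \frac{1152}{115}$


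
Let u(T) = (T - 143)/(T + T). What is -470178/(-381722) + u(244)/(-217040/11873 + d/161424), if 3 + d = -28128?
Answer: 167531681639746311/137263243713092761 ≈ 1.2205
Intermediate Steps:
d = -28131 (d = -3 - 28128 = -28131)
u(T) = (-143 + T)/(2*T) (u(T) = (-143 + T)/((2*T)) = (-143 + T)*(1/(2*T)) = (-143 + T)/(2*T))
-470178/(-381722) + u(244)/(-217040/11873 + d/161424) = -470178/(-381722) + ((½)*(-143 + 244)/244)/(-217040/11873 - 28131/161424) = -470178*(-1/381722) + ((½)*(1/244)*101)/(-217040*1/11873 - 28131*1/161424) = 235089/190861 + 101/(488*(-217040/11873 - 9377/53808)) = 235089/190861 + 101/(488*(-11789821441/638862384)) = 235089/190861 + (101/488)*(-638862384/11789821441) = 235089/190861 - 8065637598/719179107901 = 167531681639746311/137263243713092761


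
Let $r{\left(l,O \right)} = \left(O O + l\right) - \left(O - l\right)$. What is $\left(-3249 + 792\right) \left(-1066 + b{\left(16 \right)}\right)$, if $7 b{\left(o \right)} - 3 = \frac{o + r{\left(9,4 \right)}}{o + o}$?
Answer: $\frac{41881671}{16} \approx 2.6176 \cdot 10^{6}$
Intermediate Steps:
$r{\left(l,O \right)} = O^{2} - O + 2 l$ ($r{\left(l,O \right)} = \left(O^{2} + l\right) - \left(O - l\right) = \left(l + O^{2}\right) - \left(O - l\right) = O^{2} - O + 2 l$)
$b{\left(o \right)} = \frac{3}{7} + \frac{30 + o}{14 o}$ ($b{\left(o \right)} = \frac{3}{7} + \frac{\left(o + \left(4^{2} - 4 + 2 \cdot 9\right)\right) \frac{1}{o + o}}{7} = \frac{3}{7} + \frac{\left(o + \left(16 - 4 + 18\right)\right) \frac{1}{2 o}}{7} = \frac{3}{7} + \frac{\left(o + 30\right) \frac{1}{2 o}}{7} = \frac{3}{7} + \frac{\left(30 + o\right) \frac{1}{2 o}}{7} = \frac{3}{7} + \frac{\frac{1}{2} \frac{1}{o} \left(30 + o\right)}{7} = \frac{3}{7} + \frac{30 + o}{14 o}$)
$\left(-3249 + 792\right) \left(-1066 + b{\left(16 \right)}\right) = \left(-3249 + 792\right) \left(-1066 + \frac{30 + 7 \cdot 16}{14 \cdot 16}\right) = - 2457 \left(-1066 + \frac{1}{14} \cdot \frac{1}{16} \left(30 + 112\right)\right) = - 2457 \left(-1066 + \frac{1}{14} \cdot \frac{1}{16} \cdot 142\right) = - 2457 \left(-1066 + \frac{71}{112}\right) = \left(-2457\right) \left(- \frac{119321}{112}\right) = \frac{41881671}{16}$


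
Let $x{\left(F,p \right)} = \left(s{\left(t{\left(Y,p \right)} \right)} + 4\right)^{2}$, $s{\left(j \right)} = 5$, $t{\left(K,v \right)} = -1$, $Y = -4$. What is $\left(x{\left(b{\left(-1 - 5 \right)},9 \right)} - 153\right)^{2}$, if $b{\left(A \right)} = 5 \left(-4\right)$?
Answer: $5184$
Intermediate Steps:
$b{\left(A \right)} = -20$
$x{\left(F,p \right)} = 81$ ($x{\left(F,p \right)} = \left(5 + 4\right)^{2} = 9^{2} = 81$)
$\left(x{\left(b{\left(-1 - 5 \right)},9 \right)} - 153\right)^{2} = \left(81 - 153\right)^{2} = \left(-72\right)^{2} = 5184$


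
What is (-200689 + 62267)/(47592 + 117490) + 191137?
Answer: 15776569906/82541 ≈ 1.9114e+5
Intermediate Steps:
(-200689 + 62267)/(47592 + 117490) + 191137 = -138422/165082 + 191137 = -138422*1/165082 + 191137 = -69211/82541 + 191137 = 15776569906/82541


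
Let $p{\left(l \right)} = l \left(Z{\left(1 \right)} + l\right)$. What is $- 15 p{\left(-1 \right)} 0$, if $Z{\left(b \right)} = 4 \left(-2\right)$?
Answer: $0$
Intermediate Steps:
$Z{\left(b \right)} = -8$
$p{\left(l \right)} = l \left(-8 + l\right)$
$- 15 p{\left(-1 \right)} 0 = - 15 \left(- (-8 - 1)\right) 0 = - 15 \left(\left(-1\right) \left(-9\right)\right) 0 = \left(-15\right) 9 \cdot 0 = \left(-135\right) 0 = 0$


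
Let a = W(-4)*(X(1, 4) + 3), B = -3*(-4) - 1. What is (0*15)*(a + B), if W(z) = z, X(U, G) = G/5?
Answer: 0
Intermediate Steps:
B = 11 (B = 12 - 1 = 11)
X(U, G) = G/5 (X(U, G) = G*(⅕) = G/5)
a = -76/5 (a = -4*((⅕)*4 + 3) = -4*(⅘ + 3) = -4*19/5 = -76/5 ≈ -15.200)
(0*15)*(a + B) = (0*15)*(-76/5 + 11) = 0*(-21/5) = 0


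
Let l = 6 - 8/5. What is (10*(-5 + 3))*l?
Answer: -88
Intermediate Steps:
l = 22/5 (l = 6 - 8/5 = 22/5 ≈ 4.4000)
(10*(-5 + 3))*l = (10*(-5 + 3))*(22/5) = (10*(-2))*(22/5) = -20*22/5 = -88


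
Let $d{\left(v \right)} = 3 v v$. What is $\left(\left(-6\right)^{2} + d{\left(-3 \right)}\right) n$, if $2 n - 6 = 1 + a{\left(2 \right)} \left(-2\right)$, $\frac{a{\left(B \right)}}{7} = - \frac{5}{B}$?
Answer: $1323$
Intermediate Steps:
$a{\left(B \right)} = - \frac{35}{B}$ ($a{\left(B \right)} = 7 \left(- \frac{5}{B}\right) = - \frac{35}{B}$)
$d{\left(v \right)} = 3 v^{2}$
$n = 21$ ($n = 3 + \frac{1 + - \frac{35}{2} \left(-2\right)}{2} = 3 + \frac{1 + \left(-35\right) \frac{1}{2} \left(-2\right)}{2} = 3 + \frac{1 - -35}{2} = 3 + \frac{1 + 35}{2} = 3 + \frac{1}{2} \cdot 36 = 3 + 18 = 21$)
$\left(\left(-6\right)^{2} + d{\left(-3 \right)}\right) n = \left(\left(-6\right)^{2} + 3 \left(-3\right)^{2}\right) 21 = \left(36 + 3 \cdot 9\right) 21 = \left(36 + 27\right) 21 = 63 \cdot 21 = 1323$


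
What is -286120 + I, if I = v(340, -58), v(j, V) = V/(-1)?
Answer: -286062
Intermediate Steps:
v(j, V) = -V
I = 58 (I = -1*(-58) = 58)
-286120 + I = -286120 + 58 = -286062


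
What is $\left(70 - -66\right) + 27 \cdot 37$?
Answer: $1135$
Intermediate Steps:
$\left(70 - -66\right) + 27 \cdot 37 = \left(70 + 66\right) + 999 = 136 + 999 = 1135$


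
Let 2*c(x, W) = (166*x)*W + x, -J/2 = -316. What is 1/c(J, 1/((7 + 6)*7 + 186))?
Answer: 277/139988 ≈ 0.0019787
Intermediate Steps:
J = 632 (J = -2*(-316) = 632)
c(x, W) = x/2 + 83*W*x (c(x, W) = ((166*x)*W + x)/2 = (166*W*x + x)/2 = (x + 166*W*x)/2 = x/2 + 83*W*x)
1/c(J, 1/((7 + 6)*7 + 186)) = 1/((½)*632*(1 + 166/((7 + 6)*7 + 186))) = 1/((½)*632*(1 + 166/(13*7 + 186))) = 1/((½)*632*(1 + 166/(91 + 186))) = 1/((½)*632*(1 + 166/277)) = 1/((½)*632*(443/277)) = 1/(139988/277) = 277/139988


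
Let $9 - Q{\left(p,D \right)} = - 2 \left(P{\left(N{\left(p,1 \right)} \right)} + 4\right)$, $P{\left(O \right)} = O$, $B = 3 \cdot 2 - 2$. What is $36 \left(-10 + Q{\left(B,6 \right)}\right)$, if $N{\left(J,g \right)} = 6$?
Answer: $684$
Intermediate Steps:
$B = 4$ ($B = 6 - 2 = 4$)
$Q{\left(p,D \right)} = 29$ ($Q{\left(p,D \right)} = 9 - - 2 \left(6 + 4\right) = 9 - \left(-2\right) 10 = 9 - -20 = 9 + 20 = 29$)
$36 \left(-10 + Q{\left(B,6 \right)}\right) = 36 \left(-10 + 29\right) = 36 \cdot 19 = 684$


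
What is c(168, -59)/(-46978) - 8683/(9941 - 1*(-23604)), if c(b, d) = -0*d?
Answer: -8683/33545 ≈ -0.25885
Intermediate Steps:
c(b, d) = 0 (c(b, d) = -2*0 = 0)
c(168, -59)/(-46978) - 8683/(9941 - 1*(-23604)) = 0/(-46978) - 8683/(9941 - 1*(-23604)) = 0*(-1/46978) - 8683/(9941 + 23604) = 0 - 8683/33545 = -8683/33545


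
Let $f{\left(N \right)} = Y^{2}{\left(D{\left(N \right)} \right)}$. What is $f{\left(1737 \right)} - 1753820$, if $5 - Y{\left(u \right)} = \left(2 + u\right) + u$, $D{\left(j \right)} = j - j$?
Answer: $-1753811$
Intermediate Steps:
$D{\left(j \right)} = 0$
$Y{\left(u \right)} = 3 - 2 u$ ($Y{\left(u \right)} = 5 - \left(\left(2 + u\right) + u\right) = 5 - \left(2 + 2 u\right) = 3 - 2 u$)
$f{\left(N \right)} = 9$ ($f{\left(N \right)} = \left(3 - 0\right)^{2} = \left(3 + 0\right)^{2} = 3^{2} = 9$)
$f{\left(1737 \right)} - 1753820 = 9 - 1753820 = -1753811$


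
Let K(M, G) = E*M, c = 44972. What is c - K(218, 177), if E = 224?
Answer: -3860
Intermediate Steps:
K(M, G) = 224*M
c - K(218, 177) = 44972 - 224*218 = 44972 - 1*48832 = 44972 - 48832 = -3860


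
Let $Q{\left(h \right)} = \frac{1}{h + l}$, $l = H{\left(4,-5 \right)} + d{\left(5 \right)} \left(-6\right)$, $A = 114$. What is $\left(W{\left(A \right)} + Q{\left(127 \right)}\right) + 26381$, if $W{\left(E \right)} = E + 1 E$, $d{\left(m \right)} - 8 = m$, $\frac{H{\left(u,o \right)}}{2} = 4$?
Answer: $\frac{1516714}{57} \approx 26609.0$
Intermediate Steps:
$H{\left(u,o \right)} = 8$ ($H{\left(u,o \right)} = 2 \cdot 4 = 8$)
$d{\left(m \right)} = 8 + m$
$l = -70$ ($l = 8 + \left(8 + 5\right) \left(-6\right) = 8 + 13 \left(-6\right) = 8 - 78 = -70$)
$W{\left(E \right)} = 2 E$ ($W{\left(E \right)} = E + E = 2 E$)
$Q{\left(h \right)} = \frac{1}{-70 + h}$ ($Q{\left(h \right)} = \frac{1}{h - 70} = \frac{1}{-70 + h}$)
$\left(W{\left(A \right)} + Q{\left(127 \right)}\right) + 26381 = \left(2 \cdot 114 + \frac{1}{-70 + 127}\right) + 26381 = \left(228 + \frac{1}{57}\right) + 26381 = \frac{12997}{57} + 26381 = \frac{1516714}{57}$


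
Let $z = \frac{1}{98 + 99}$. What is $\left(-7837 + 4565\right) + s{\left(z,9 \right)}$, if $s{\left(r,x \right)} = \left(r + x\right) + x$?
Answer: $- \frac{641037}{197} \approx -3254.0$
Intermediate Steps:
$z = \frac{1}{197} \approx 0.0050761$
$s{\left(r,x \right)} = r + 2 x$
$\left(-7837 + 4565\right) + s{\left(z,9 \right)} = \left(-7837 + 4565\right) + \left(\frac{1}{197} + 2 \cdot 9\right) = -3272 + \left(\frac{1}{197} + 18\right) = -3272 + \frac{3547}{197} = - \frac{641037}{197}$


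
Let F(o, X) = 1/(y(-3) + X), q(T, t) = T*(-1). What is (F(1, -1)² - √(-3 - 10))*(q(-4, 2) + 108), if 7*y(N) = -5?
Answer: 343/9 - 112*I*√13 ≈ 38.111 - 403.82*I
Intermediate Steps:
y(N) = -5/7 (y(N) = (⅐)*(-5) = -5/7)
q(T, t) = -T
F(o, X) = 1/(-5/7 + X)
(F(1, -1)² - √(-3 - 10))*(q(-4, 2) + 108) = ((7/(-5 + 7*(-1)))² - √(-3 - 10))*(-1*(-4) + 108) = ((7/(-5 - 7))² - √(-13))*(4 + 108) = ((7/(-12))² - I*√13)*112 = ((7*(-1/12))² - I*√13)*112 = ((-7/12)² - I*√13)*112 = (49/144 - I*√13)*112 = 343/9 - 112*I*√13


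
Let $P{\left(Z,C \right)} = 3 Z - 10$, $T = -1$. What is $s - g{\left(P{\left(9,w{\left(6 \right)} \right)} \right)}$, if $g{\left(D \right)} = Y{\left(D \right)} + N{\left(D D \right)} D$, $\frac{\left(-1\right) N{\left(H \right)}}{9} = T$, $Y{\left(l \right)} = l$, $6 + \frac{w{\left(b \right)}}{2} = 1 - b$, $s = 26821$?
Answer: $26651$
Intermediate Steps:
$w{\left(b \right)} = -10 - 2 b$ ($w{\left(b \right)} = -12 + 2 \left(1 - b\right) = -12 - \left(-2 + 2 b\right) = -10 - 2 b$)
$N{\left(H \right)} = 9$ ($N{\left(H \right)} = \left(-9\right) \left(-1\right) = 9$)
$P{\left(Z,C \right)} = -10 + 3 Z$
$g{\left(D \right)} = 10 D$ ($g{\left(D \right)} = D + 9 D = 10 D$)
$s - g{\left(P{\left(9,w{\left(6 \right)} \right)} \right)} = 26821 - 10 \left(-10 + 3 \cdot 9\right) = 26821 - 10 \left(-10 + 27\right) = 26821 - 10 \cdot 17 = 26821 - 170 = 26651$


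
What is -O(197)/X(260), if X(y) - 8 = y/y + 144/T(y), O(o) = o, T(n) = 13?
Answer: -2561/261 ≈ -9.8123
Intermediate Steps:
X(y) = 261/13 (X(y) = 8 + (y/y + 144/13) = 8 + (1 + 144*(1/13)) = 8 + (1 + 144/13) = 8 + 157/13 = 261/13)
-O(197)/X(260) = -197/261/13 = -197*13/261 = -1*2561/261 = -2561/261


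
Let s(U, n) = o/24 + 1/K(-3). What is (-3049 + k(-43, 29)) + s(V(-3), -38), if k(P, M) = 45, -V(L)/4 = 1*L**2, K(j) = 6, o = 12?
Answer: -9010/3 ≈ -3003.3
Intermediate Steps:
V(L) = -4*L**2
s(U, n) = 2/3 (s(U, n) = 12/24 + 1/6 = 12*(1/24) + 1*(1/6) = 1/2 + 1/6 = 2/3)
(-3049 + k(-43, 29)) + s(V(-3), -38) = (-3049 + 45) + 2/3 = -3004 + 2/3 = -9010/3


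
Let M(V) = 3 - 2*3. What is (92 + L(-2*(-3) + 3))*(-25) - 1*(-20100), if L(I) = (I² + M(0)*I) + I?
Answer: 16225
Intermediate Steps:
M(V) = -3 (M(V) = 3 - 6 = -3)
L(I) = I² - 2*I (L(I) = (I² - 3*I) + I = I² - 2*I)
(92 + L(-2*(-3) + 3))*(-25) - 1*(-20100) = (92 + (-2*(-3) + 3)*(-2 + (-2*(-3) + 3)))*(-25) - 1*(-20100) = (92 + (6 + 3)*(-2 + (6 + 3)))*(-25) + 20100 = (92 + 9*(-2 + 9))*(-25) + 20100 = (92 + 9*7)*(-25) + 20100 = (92 + 63)*(-25) + 20100 = 155*(-25) + 20100 = -3875 + 20100 = 16225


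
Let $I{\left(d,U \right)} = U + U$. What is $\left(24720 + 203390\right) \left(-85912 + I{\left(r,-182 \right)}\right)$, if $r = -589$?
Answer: $-19680418360$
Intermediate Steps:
$I{\left(d,U \right)} = 2 U$
$\left(24720 + 203390\right) \left(-85912 + I{\left(r,-182 \right)}\right) = \left(24720 + 203390\right) \left(-85912 + 2 \left(-182\right)\right) = 228110 \left(-85912 - 364\right) = 228110 \left(-86276\right) = -19680418360$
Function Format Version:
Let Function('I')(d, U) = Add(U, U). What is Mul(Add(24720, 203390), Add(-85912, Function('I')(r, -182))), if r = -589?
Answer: -19680418360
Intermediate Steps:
Function('I')(d, U) = Mul(2, U)
Mul(Add(24720, 203390), Add(-85912, Function('I')(r, -182))) = Mul(Add(24720, 203390), Add(-85912, Mul(2, -182))) = Mul(228110, Add(-85912, -364)) = Mul(228110, -86276) = -19680418360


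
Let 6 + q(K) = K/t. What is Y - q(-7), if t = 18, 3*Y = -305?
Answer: -1715/18 ≈ -95.278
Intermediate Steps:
Y = -305/3 (Y = (⅓)*(-305) = -305/3 ≈ -101.67)
q(K) = -6 + K/18
Y - q(-7) = -305/3 - (-6 + (1/18)*(-7)) = -305/3 - (-6 - 7/18) = -305/3 - 1*(-115/18) = -305/3 + 115/18 = -1715/18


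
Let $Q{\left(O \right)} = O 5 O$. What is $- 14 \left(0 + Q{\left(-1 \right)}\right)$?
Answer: $-70$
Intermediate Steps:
$Q{\left(O \right)} = 5 O^{2}$ ($Q{\left(O \right)} = 5 O O = 5 O^{2}$)
$- 14 \left(0 + Q{\left(-1 \right)}\right) = - 14 \left(0 + 5 \left(-1\right)^{2}\right) = - 14 \left(0 + 5 \cdot 1\right) = - 14 \left(0 + 5\right) = \left(-14\right) 5 = -70$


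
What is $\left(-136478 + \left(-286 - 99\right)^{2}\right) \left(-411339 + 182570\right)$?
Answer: $-2687349443$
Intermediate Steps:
$\left(-136478 + \left(-286 - 99\right)^{2}\right) \left(-411339 + 182570\right) = \left(-136478 + \left(-385\right)^{2}\right) \left(-228769\right) = \left(-136478 + 148225\right) \left(-228769\right) = 11747 \left(-228769\right) = -2687349443$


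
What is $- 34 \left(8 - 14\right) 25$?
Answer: $5100$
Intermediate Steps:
$- 34 \left(8 - 14\right) 25 = \left(-34\right) \left(-6\right) 25 = 204 \cdot 25 = 5100$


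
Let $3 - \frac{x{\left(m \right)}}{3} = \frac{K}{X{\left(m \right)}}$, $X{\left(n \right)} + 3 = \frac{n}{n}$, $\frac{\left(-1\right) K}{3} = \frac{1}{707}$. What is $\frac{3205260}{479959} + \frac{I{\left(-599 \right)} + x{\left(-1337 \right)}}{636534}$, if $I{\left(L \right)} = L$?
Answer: $\frac{2884522939024789}{431991454057884} \approx 6.6773$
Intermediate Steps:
$K = - \frac{3}{707} \approx -0.0042433$
$X{\left(n \right)} = -2$ ($X{\left(n \right)} = -3 + \frac{n}{n} = -3 + 1 = -2$)
$x{\left(m \right)} = \frac{12717}{1414}$ ($x{\left(m \right)} = 9 - 3 \left(- \frac{3}{707 \left(-2\right)}\right) = 9 - 3 \left(\left(- \frac{3}{707}\right) \left(- \frac{1}{2}\right)\right) = 9 - \frac{9}{1414} = \frac{12717}{1414}$)
$\frac{3205260}{479959} + \frac{I{\left(-599 \right)} + x{\left(-1337 \right)}}{636534} = \frac{3205260}{479959} + \frac{-599 + \frac{12717}{1414}}{636534} = 3205260 \cdot \frac{1}{479959} - \frac{834269}{900059076} = \frac{3205260}{479959} - \frac{834269}{900059076} = \frac{2884522939024789}{431991454057884}$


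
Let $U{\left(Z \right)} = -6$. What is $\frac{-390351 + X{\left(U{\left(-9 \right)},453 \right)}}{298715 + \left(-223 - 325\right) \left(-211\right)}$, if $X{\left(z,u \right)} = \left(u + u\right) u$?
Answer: $\frac{20067}{414343} \approx 0.048431$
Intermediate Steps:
$X{\left(z,u \right)} = 2 u^{2}$ ($X{\left(z,u \right)} = 2 u u = 2 u^{2}$)
$\frac{-390351 + X{\left(U{\left(-9 \right)},453 \right)}}{298715 + \left(-223 - 325\right) \left(-211\right)} = \frac{-390351 + 2 \cdot 453^{2}}{298715 + \left(-223 - 325\right) \left(-211\right)} = \frac{-390351 + 2 \cdot 205209}{298715 - -115628} = \frac{-390351 + 410418}{298715 + 115628} = \frac{20067}{414343}$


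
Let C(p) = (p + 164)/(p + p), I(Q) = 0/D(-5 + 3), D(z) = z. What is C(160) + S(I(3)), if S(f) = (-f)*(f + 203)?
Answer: 81/80 ≈ 1.0125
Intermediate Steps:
I(Q) = 0 (I(Q) = 0/(-5 + 3) = 0/(-2) = 0*(-1/2) = 0)
C(p) = (164 + p)/(2*p) (C(p) = (164 + p)/((2*p)) = (164 + p)*(1/(2*p)) = (164 + p)/(2*p))
S(f) = -f*(203 + f) (S(f) = (-f)*(203 + f) = -f*(203 + f))
C(160) + S(I(3)) = (1/2)*(164 + 160)/160 - 1*0*(203 + 0) = (1/2)*(1/160)*324 - 1*0*203 = 81/80 + 0 = 81/80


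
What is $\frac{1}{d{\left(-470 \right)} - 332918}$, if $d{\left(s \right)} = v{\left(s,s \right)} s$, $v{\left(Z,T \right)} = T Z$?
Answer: $- \frac{1}{104155918} \approx -9.601 \cdot 10^{-9}$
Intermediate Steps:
$d{\left(s \right)} = s^{3}$ ($d{\left(s \right)} = s s s = s^{2} s = s^{3}$)
$\frac{1}{d{\left(-470 \right)} - 332918} = \frac{1}{\left(-470\right)^{3} - 332918} = \frac{1}{-103823000 - 332918} = \frac{1}{-104155918} = - \frac{1}{104155918}$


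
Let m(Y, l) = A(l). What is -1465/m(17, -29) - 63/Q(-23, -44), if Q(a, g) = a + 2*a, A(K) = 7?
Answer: -33548/161 ≈ -208.37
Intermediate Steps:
m(Y, l) = 7
Q(a, g) = 3*a
-1465/m(17, -29) - 63/Q(-23, -44) = -1465/7 - 63/(3*(-23)) = -1465*⅐ - 63/(-69) = -1465/7 - 63*(-1/69) = -1465/7 + 21/23 = -33548/161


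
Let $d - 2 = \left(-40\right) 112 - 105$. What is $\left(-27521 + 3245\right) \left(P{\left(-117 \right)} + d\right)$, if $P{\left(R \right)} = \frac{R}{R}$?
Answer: $111232632$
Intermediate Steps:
$d = -4583$ ($d = 2 - 4585 = -4583$)
$P{\left(R \right)} = 1$
$\left(-27521 + 3245\right) \left(P{\left(-117 \right)} + d\right) = \left(-27521 + 3245\right) \left(1 - 4583\right) = \left(-24276\right) \left(-4582\right) = 111232632$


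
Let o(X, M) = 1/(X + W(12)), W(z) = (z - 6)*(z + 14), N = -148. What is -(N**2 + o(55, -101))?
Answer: -4621745/211 ≈ -21904.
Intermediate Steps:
W(z) = (-6 + z)*(14 + z)
o(X, M) = 1/(156 + X) (o(X, M) = 1/(X + (-84 + 12**2 + 8*12)) = 1/(X + (-84 + 144 + 96)) = 1/(X + 156) = 1/(156 + X))
-(N**2 + o(55, -101)) = -((-148)**2 + 1/(156 + 55)) = -(21904 + 1/211) = -1*4621745/211 = -4621745/211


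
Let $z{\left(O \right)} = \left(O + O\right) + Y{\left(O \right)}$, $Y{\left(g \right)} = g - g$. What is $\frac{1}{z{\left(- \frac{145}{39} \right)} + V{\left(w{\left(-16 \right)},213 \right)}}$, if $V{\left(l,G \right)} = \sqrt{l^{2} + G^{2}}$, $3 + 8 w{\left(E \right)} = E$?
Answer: $\frac{723840}{4411566617} + \frac{12168 \sqrt{2903977}}{4411566617} \approx 0.0048643$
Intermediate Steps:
$w{\left(E \right)} = - \frac{3}{8} + \frac{E}{8}$
$Y{\left(g \right)} = 0$
$V{\left(l,G \right)} = \sqrt{G^{2} + l^{2}}$
$z{\left(O \right)} = 2 O$ ($z{\left(O \right)} = \left(O + O\right) + 0 = 2 O + 0 = 2 O$)
$\frac{1}{z{\left(- \frac{145}{39} \right)} + V{\left(w{\left(-16 \right)},213 \right)}} = \frac{1}{2 \left(- \frac{145}{39}\right) + \sqrt{213^{2} + \left(- \frac{3}{8} + \frac{1}{8} \left(-16\right)\right)^{2}}} = \frac{1}{2 \left(\left(-145\right) \frac{1}{39}\right) + \sqrt{45369 + \left(- \frac{3}{8} - 2\right)^{2}}} = \frac{1}{2 \left(- \frac{145}{39}\right) + \sqrt{45369 + \left(- \frac{19}{8}\right)^{2}}} = \frac{1}{- \frac{290}{39} + \sqrt{45369 + \frac{361}{64}}} = \frac{1}{- \frac{290}{39} + \sqrt{\frac{2903977}{64}}} = \frac{1}{- \frac{290}{39} + \frac{\sqrt{2903977}}{8}}$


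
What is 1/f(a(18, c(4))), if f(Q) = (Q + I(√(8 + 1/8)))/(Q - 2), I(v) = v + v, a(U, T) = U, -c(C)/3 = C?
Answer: 576/583 - 16*√130/583 ≈ 0.67508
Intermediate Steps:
c(C) = -3*C
I(v) = 2*v
f(Q) = (Q + √130/2)/(-2 + Q) (f(Q) = (Q + 2*√(8 + 1/8))/(Q - 2) = (Q + 2*√(8 + ⅛))/(-2 + Q) = (Q + 2*√(65/8))/(-2 + Q) = (Q + 2*(√130/4))/(-2 + Q) = (Q + √130/2)/(-2 + Q))
1/f(a(18, c(4))) = 1/((18 + √130/2)/(-2 + 18)) = 1/((18 + √130/2)/16) = 1/(9/8 + √130/32)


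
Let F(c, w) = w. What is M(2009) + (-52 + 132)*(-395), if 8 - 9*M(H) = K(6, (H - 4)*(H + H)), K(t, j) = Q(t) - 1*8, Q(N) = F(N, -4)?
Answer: -284380/9 ≈ -31598.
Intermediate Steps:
Q(N) = -4
K(t, j) = -12 (K(t, j) = -4 - 1*8 = -4 - 8 = -12)
M(H) = 20/9 (M(H) = 8/9 - 1/9*(-12) = 8/9 + 4/3 = 20/9)
M(2009) + (-52 + 132)*(-395) = 20/9 + (-52 + 132)*(-395) = 20/9 + 80*(-395) = 20/9 - 31600 = -284380/9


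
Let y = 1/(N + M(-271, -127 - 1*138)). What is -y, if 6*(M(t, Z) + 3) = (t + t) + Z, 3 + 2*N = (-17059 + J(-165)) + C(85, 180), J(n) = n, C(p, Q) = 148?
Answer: 1/8677 ≈ 0.00011525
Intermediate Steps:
N = -17079/2 (N = -3/2 + ((-17059 - 165) + 148)/2 = -3/2 + (-17224 + 148)/2 = -3/2 + (1/2)*(-17076) = -3/2 - 8538 = -17079/2 ≈ -8539.5)
M(t, Z) = -3 + t/3 + Z/6 (M(t, Z) = -3 + ((t + t) + Z)/6 = -3 + (2*t + Z)/6 = -3 + (Z + 2*t)/6 = -3 + (t/3 + Z/6) = -3 + t/3 + Z/6)
y = -1/8677 (y = 1/(-17079/2 + (-3 + (1/3)*(-271) + (-127 - 1*138)/6)) = 1/(-17079/2 + (-3 - 271/3 + (-127 - 138)/6)) = 1/(-17079/2 + (-3 - 271/3 + (1/6)*(-265))) = 1/(-17079/2 + (-3 - 271/3 - 265/6)) = 1/(-17079/2 - 275/2) = 1/(-8677) = -1/8677 ≈ -0.00011525)
-y = -1*(-1/8677) = 1/8677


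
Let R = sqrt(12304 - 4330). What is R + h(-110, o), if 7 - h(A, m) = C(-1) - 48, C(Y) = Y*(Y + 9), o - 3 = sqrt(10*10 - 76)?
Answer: 63 + 3*sqrt(886) ≈ 152.30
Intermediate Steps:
R = 3*sqrt(886) (R = sqrt(7974) = 3*sqrt(886) ≈ 89.297)
o = 3 + 2*sqrt(6) (o = 3 + sqrt(10*10 - 76) = 3 + sqrt(100 - 76) = 3 + sqrt(24) = 3 + 2*sqrt(6) ≈ 7.8990)
C(Y) = Y*(9 + Y)
h(A, m) = 63 (h(A, m) = 7 - (-(9 - 1) - 48) = 7 - (-1*8 - 48) = 7 - (-8 - 48) = 7 - 1*(-56) = 7 + 56 = 63)
R + h(-110, o) = 3*sqrt(886) + 63 = 63 + 3*sqrt(886)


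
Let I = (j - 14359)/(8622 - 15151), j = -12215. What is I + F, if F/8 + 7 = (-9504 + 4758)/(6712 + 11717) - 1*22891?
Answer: -7346998594990/40107647 ≈ -1.8318e+5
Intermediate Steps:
F = -1125311968/6143 (F = -56 + 8*((-9504 + 4758)/(6712 + 11717) - 1*22891) = -56 + 8*(-4746/18429 - 22891) = -56 + 8*(-4746*1/18429 - 22891) = -56 + 8*(-1582/6143 - 22891) = -56 + 8*(-140620995/6143) = -56 - 1124967960/6143 = -1125311968/6143 ≈ -1.8319e+5)
I = 26574/6529 (I = (-12215 - 14359)/(8622 - 15151) = -26574/(-6529) = -26574*(-1/6529) = 26574/6529 ≈ 4.0701)
I + F = 26574/6529 - 1125311968/6143 = -7346998594990/40107647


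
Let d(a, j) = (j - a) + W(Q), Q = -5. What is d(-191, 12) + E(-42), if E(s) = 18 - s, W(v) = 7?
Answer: 270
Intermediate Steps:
d(a, j) = 7 + j - a (d(a, j) = (j - a) + 7 = 7 + j - a)
d(-191, 12) + E(-42) = (7 + 12 - 1*(-191)) + (18 - 1*(-42)) = (7 + 12 + 191) + (18 + 42) = 210 + 60 = 270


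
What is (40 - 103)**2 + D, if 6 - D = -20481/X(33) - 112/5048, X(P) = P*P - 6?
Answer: 909782116/227791 ≈ 3993.9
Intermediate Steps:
X(P) = -6 + P**2 (X(P) = P**2 - 6 = -6 + P**2)
D = 5679637/227791 (D = 6 - (-20481/(-6 + 33**2) - 112/5048) = 6 - (-20481/(-6 + 1089) - 112*1/5048) = 6 - (-20481/1083 - 14/631) = 6 - (-20481*1/1083 - 14/631) = 6 - (-6827/361 - 14/631) = 6 - 1*(-4312891/227791) = 6 + 4312891/227791 = 5679637/227791 ≈ 24.934)
(40 - 103)**2 + D = (40 - 103)**2 + 5679637/227791 = (-63)**2 + 5679637/227791 = 3969 + 5679637/227791 = 909782116/227791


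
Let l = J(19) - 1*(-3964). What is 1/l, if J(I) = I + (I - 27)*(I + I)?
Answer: 1/3679 ≈ 0.00027181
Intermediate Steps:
J(I) = I + 2*I*(-27 + I) (J(I) = I + (-27 + I)*(2*I) = I + 2*I*(-27 + I))
l = 3679 (l = 19*(-53 + 2*19) - 1*(-3964) = 19*(-53 + 38) + 3964 = 19*(-15) + 3964 = -285 + 3964 = 3679)
1/l = 1/3679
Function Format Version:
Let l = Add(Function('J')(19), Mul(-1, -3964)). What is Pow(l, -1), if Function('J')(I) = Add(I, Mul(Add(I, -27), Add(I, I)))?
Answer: Rational(1, 3679) ≈ 0.00027181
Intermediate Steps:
Function('J')(I) = Add(I, Mul(2, I, Add(-27, I))) (Function('J')(I) = Add(I, Mul(Add(-27, I), Mul(2, I))) = Add(I, Mul(2, I, Add(-27, I))))
l = 3679 (l = Add(Mul(19, Add(-53, Mul(2, 19))), Mul(-1, -3964)) = Add(Mul(19, Add(-53, 38)), 3964) = Add(Mul(19, -15), 3964) = Add(-285, 3964) = 3679)
Pow(l, -1) = Pow(3679, -1) = Rational(1, 3679)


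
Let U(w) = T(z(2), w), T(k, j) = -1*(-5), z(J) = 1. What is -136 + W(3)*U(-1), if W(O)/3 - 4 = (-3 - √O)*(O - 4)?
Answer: -31 + 15*√3 ≈ -5.0192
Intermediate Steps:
T(k, j) = 5
U(w) = 5
W(O) = 12 + 3*(-4 + O)*(-3 - √O) (W(O) = 12 + 3*((-3 - √O)*(O - 4)) = 12 + 3*((-3 - √O)*(-4 + O)) = 12 + 3*((-4 + O)*(-3 - √O)) = 12 + 3*(-4 + O)*(-3 - √O))
-136 + W(3)*U(-1) = -136 + (48 - 9*3 - 9*√3 + 12*√3)*5 = -136 + (48 - 27 - 9*√3 + 12*√3)*5 = -136 + (21 + 3*√3)*5 = -136 + (105 + 15*√3) = -31 + 15*√3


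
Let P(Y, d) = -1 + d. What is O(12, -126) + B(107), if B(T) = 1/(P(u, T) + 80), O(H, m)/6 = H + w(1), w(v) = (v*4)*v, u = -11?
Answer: 17857/186 ≈ 96.005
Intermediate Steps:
w(v) = 4*v² (w(v) = (4*v)*v = 4*v²)
O(H, m) = 24 + 6*H (O(H, m) = 6*(H + 4*1²) = 6*(H + 4*1) = 6*(H + 4) = 6*(4 + H) = 24 + 6*H)
B(T) = 1/(79 + T) (B(T) = 1/((-1 + T) + 80) = 1/(79 + T))
O(12, -126) + B(107) = (24 + 6*12) + 1/(79 + 107) = (24 + 72) + 1/186 = 96 + 1/186 = 17857/186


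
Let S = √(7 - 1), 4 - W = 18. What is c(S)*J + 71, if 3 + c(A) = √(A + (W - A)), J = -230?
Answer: 761 - 230*I*√14 ≈ 761.0 - 860.58*I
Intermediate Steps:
W = -14 (W = 4 - 1*18 = 4 - 18 = -14)
S = √6 ≈ 2.4495
c(A) = -3 + I*√14 (c(A) = -3 + √(A + (-14 - A)) = -3 + √(-14) = -3 + I*√14)
c(S)*J + 71 = (-3 + I*√14)*(-230) + 71 = (690 - 230*I*√14) + 71 = 761 - 230*I*√14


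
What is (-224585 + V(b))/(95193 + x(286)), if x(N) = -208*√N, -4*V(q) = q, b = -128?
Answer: -21375873729/9049333745 - 46707024*√286/9049333745 ≈ -2.4494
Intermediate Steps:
V(q) = -q/4
(-224585 + V(b))/(95193 + x(286)) = (-224585 - ¼*(-128))/(95193 - 208*√286) = (-224585 + 32)/(95193 - 208*√286) = -224553/(95193 - 208*√286)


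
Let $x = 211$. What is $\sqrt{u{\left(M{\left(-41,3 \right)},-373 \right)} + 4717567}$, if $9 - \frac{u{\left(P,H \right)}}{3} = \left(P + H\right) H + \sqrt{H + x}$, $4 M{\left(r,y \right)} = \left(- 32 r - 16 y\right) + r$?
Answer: $\frac{\sqrt{18569365 - 108 i \sqrt{2}}}{2} \approx 2154.6 - 0.0088609 i$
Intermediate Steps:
$M{\left(r,y \right)} = - 4 y - \frac{31 r}{4}$ ($M{\left(r,y \right)} = \frac{\left(- 32 r - 16 y\right) + r}{4} = \frac{- 31 r - 16 y}{4} = - 4 y - \frac{31 r}{4}$)
$u{\left(P,H \right)} = 27 - 3 \sqrt{211 + H} - 3 H \left(H + P\right)$ ($u{\left(P,H \right)} = 27 - 3 \left(\left(P + H\right) H + \sqrt{H + 211}\right) = 27 - 3 \left(\left(H + P\right) H + \sqrt{211 + H}\right) = 27 - 3 \left(H \left(H + P\right) + \sqrt{211 + H}\right) = 27 - 3 \left(\sqrt{211 + H} + H \left(H + P\right)\right) = 27 - \left(3 \sqrt{211 + H} + 3 H \left(H + P\right)\right) = 27 - 3 \sqrt{211 + H} - 3 H \left(H + P\right)$)
$\sqrt{u{\left(M{\left(-41,3 \right)},-373 \right)} + 4717567} = \sqrt{\left(27 - 3 \left(-373\right)^{2} - 3 \sqrt{211 - 373} - - 1119 \left(\left(-4\right) 3 - - \frac{1271}{4}\right)\right) + 4717567} = \sqrt{\left(27 - 417387 - 3 \sqrt{-162} - - 1119 \left(-12 + \frac{1271}{4}\right)\right) + 4717567} = \sqrt{\left(27 - 417387 - 3 \cdot 9 i \sqrt{2} - \left(-1119\right) \frac{1223}{4}\right) + 4717567} = \sqrt{\left(27 - 417387 - 27 i \sqrt{2} + \frac{1368537}{4}\right) + 4717567} = \sqrt{\left(- \frac{300903}{4} - 27 i \sqrt{2}\right) + 4717567} = \sqrt{\frac{18569365}{4} - 27 i \sqrt{2}}$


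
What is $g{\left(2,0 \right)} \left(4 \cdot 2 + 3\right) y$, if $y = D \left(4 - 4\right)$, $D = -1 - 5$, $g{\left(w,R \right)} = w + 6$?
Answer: $0$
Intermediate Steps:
$g{\left(w,R \right)} = 6 + w$
$D = -6$
$y = 0$ ($y = - 6 \left(4 - 4\right) = \left(-6\right) 0 = 0$)
$g{\left(2,0 \right)} \left(4 \cdot 2 + 3\right) y = \left(6 + 2\right) \left(4 \cdot 2 + 3\right) 0 = 8 \left(8 + 3\right) 0 = 8 \cdot 11 \cdot 0 = 88 \cdot 0 = 0$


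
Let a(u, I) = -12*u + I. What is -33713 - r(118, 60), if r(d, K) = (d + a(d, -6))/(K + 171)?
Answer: -7786399/231 ≈ -33707.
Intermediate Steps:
a(u, I) = I - 12*u
r(d, K) = (-6 - 11*d)/(171 + K) (r(d, K) = (d + (-6 - 12*d))/(K + 171) = (-6 - 11*d)/(171 + K))
-33713 - r(118, 60) = -33713 - (-6 - 11*118)/(171 + 60) = -33713 - (-6 - 1298)/231 = -33713 - (-1304)/231 = -33713 - 1*(-1304/231) = -33713 + 1304/231 = -7786399/231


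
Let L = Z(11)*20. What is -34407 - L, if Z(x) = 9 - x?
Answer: -34367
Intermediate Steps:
L = -40 (L = (9 - 1*11)*20 = (9 - 11)*20 = -2*20 = -40)
-34407 - L = -34407 - 1*(-40) = -34407 + 40 = -34367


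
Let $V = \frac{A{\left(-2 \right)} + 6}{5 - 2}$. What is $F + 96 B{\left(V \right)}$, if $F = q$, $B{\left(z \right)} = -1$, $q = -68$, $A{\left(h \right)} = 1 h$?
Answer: $-164$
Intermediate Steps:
$A{\left(h \right)} = h$
$V = \frac{4}{3}$ ($V = \frac{-2 + 6}{5 - 2} = \frac{4}{3} \approx 1.3333$)
$F = -68$
$F + 96 B{\left(V \right)} = -68 + 96 \left(-1\right) = -68 - 96 = -164$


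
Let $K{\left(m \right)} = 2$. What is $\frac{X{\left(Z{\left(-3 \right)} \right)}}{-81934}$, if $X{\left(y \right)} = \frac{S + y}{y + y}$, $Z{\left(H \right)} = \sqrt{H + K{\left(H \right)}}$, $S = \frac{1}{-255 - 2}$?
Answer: $- \frac{1}{163868} - \frac{i}{42114076} \approx -6.1025 \cdot 10^{-6} - 2.3745 \cdot 10^{-8} i$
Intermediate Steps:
$S = - \frac{1}{257}$ ($S = \frac{1}{-257} = - \frac{1}{257} \approx -0.0038911$)
$Z{\left(H \right)} = \sqrt{2 + H}$ ($Z{\left(H \right)} = \sqrt{H + 2} = \sqrt{2 + H}$)
$X{\left(y \right)} = \frac{- \frac{1}{257} + y}{2 y}$ ($X{\left(y \right)} = \frac{- \frac{1}{257} + y}{y + y} = \frac{- \frac{1}{257} + y}{2 y}$)
$\frac{X{\left(Z{\left(-3 \right)} \right)}}{-81934} = \frac{\frac{1}{514} \frac{1}{\sqrt{2 - 3}} \left(-1 + 257 \sqrt{2 - 3}\right)}{-81934} = \frac{-1 + 257 \sqrt{-1}}{514 \sqrt{-1}} \left(- \frac{1}{81934}\right) = \frac{-1 + 257 i}{514 i} \left(- \frac{1}{81934}\right) = \frac{- i \left(-1 + 257 i\right)}{514} \left(- \frac{1}{81934}\right) = - \frac{i \left(-1 + 257 i\right)}{514} \left(- \frac{1}{81934}\right) = \frac{i \left(-1 + 257 i\right)}{42114076}$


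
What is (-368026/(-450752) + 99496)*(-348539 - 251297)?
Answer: -3362709784375131/56344 ≈ -5.9682e+10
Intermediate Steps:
(-368026/(-450752) + 99496)*(-348539 - 251297) = (-368026*(-1/450752) + 99496)*(-599836) = (184013/225376 + 99496)*(-599836) = (22424194509/225376)*(-599836) = -3362709784375131/56344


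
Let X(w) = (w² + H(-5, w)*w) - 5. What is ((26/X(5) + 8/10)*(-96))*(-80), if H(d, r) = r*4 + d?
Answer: 156672/19 ≈ 8245.9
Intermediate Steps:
H(d, r) = d + 4*r (H(d, r) = 4*r + d = d + 4*r)
X(w) = -5 + w² + w*(-5 + 4*w) (X(w) = (w² + (-5 + 4*w)*w) - 5 = (w² + w*(-5 + 4*w)) - 5 = -5 + w² + w*(-5 + 4*w))
((26/X(5) + 8/10)*(-96))*(-80) = ((26/(-5 - 5*5 + 5*5²) + 8/10)*(-96))*(-80) = ((26/(-5 - 25 + 5*25) + 8*(⅒))*(-96))*(-80) = ((26/(-5 - 25 + 125) + ⅘)*(-96))*(-80) = ((26/95 + ⅘)*(-96))*(-80) = ((102/95)*(-96))*(-80) = -9792/95*(-80) = 156672/19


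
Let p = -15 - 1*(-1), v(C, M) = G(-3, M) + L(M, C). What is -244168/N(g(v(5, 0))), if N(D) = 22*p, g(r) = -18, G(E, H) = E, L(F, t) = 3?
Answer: 61042/77 ≈ 792.75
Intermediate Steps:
v(C, M) = 0 (v(C, M) = -3 + 3 = 0)
p = -14 (p = -15 + 1 = -14)
N(D) = -308 (N(D) = 22*(-14) = -308)
-244168/N(g(v(5, 0))) = -244168/(-308) = -244168*(-1/308) = 61042/77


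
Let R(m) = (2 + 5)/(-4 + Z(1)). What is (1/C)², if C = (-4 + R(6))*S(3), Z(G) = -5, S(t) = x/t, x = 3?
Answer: 81/1849 ≈ 0.043807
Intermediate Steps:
S(t) = 3/t
R(m) = -7/9 (R(m) = (2 + 5)/(-4 - 5) = 7/(-9) = 7*(-⅑) = -7/9)
C = -43/9 (C = (-4 - 7/9)*(3/3) = -43/(3*3) = -43/9*1 = -43/9 ≈ -4.7778)
(1/C)² = (1/(-43/9))² = (-9/43)² = 81/1849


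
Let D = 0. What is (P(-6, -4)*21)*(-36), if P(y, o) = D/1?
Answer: 0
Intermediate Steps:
P(y, o) = 0 (P(y, o) = 0/1 = 0*1 = 0)
(P(-6, -4)*21)*(-36) = (0*21)*(-36) = 0*(-36) = 0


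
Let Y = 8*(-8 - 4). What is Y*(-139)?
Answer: 13344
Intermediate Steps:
Y = -96 (Y = 8*(-12) = -96)
Y*(-139) = -96*(-139) = 13344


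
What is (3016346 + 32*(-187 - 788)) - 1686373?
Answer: 1298773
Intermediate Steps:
(3016346 + 32*(-187 - 788)) - 1686373 = (3016346 + 32*(-975)) - 1686373 = (3016346 - 31200) - 1686373 = 2985146 - 1686373 = 1298773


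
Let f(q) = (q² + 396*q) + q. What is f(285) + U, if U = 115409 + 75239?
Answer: 385018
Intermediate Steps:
U = 190648
f(q) = q² + 397*q
f(285) + U = 285*(397 + 285) + 190648 = 285*682 + 190648 = 194370 + 190648 = 385018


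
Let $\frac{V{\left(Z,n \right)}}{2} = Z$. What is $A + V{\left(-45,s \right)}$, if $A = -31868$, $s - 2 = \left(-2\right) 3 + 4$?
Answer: $-31958$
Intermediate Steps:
$s = 0$ ($s = 2 + \left(\left(-2\right) 3 + 4\right) = 2 + \left(-6 + 4\right) = 2 - 2 = 0$)
$V{\left(Z,n \right)} = 2 Z$
$A + V{\left(-45,s \right)} = -31868 + 2 \left(-45\right) = -31868 - 90 = -31958$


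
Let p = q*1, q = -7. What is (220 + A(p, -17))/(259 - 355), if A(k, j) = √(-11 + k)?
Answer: -55/24 - I*√2/32 ≈ -2.2917 - 0.044194*I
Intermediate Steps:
p = -7 (p = -7*1 = -7)
(220 + A(p, -17))/(259 - 355) = (220 + √(-11 - 7))/(259 - 355) = (220 + √(-18))/(-96) = (220 + 3*I*√2)*(-1/96) = -55/24 - I*√2/32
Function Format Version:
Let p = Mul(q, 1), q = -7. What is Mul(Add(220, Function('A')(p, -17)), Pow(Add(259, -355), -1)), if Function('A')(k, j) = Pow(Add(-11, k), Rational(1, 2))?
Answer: Add(Rational(-55, 24), Mul(Rational(-1, 32), I, Pow(2, Rational(1, 2)))) ≈ Add(-2.2917, Mul(-0.044194, I))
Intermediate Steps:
p = -7 (p = Mul(-7, 1) = -7)
Mul(Add(220, Function('A')(p, -17)), Pow(Add(259, -355), -1)) = Mul(Add(220, Pow(Add(-11, -7), Rational(1, 2))), Pow(Add(259, -355), -1)) = Mul(Add(220, Pow(-18, Rational(1, 2))), Pow(-96, -1)) = Mul(Add(220, Mul(3, I, Pow(2, Rational(1, 2)))), Rational(-1, 96)) = Add(Rational(-55, 24), Mul(Rational(-1, 32), I, Pow(2, Rational(1, 2))))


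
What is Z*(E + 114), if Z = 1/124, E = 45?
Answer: 159/124 ≈ 1.2823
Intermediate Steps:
Z = 1/124 ≈ 0.0080645
Z*(E + 114) = (45 + 114)/124 = (1/124)*159 = 159/124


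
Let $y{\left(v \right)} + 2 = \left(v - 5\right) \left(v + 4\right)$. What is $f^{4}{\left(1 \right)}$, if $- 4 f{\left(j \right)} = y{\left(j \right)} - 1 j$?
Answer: $\frac{279841}{256} \approx 1093.1$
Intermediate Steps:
$y{\left(v \right)} = -2 + \left(-5 + v\right) \left(4 + v\right)$ ($y{\left(v \right)} = -2 + \left(v - 5\right) \left(v + 4\right) = -2 + \left(-5 + v\right) \left(4 + v\right)$)
$f{\left(j \right)} = \frac{11}{2} + \frac{j}{2} - \frac{j^{2}}{4}$ ($f{\left(j \right)} = - \frac{\left(-22 + j^{2} - j\right) - 1 j}{4} = - \frac{\left(-22 + j^{2} - j\right) - j}{4} = - \frac{-22 + j^{2} - 2 j}{4} = \frac{11}{2} + \frac{j}{2} - \frac{j^{2}}{4}$)
$f^{4}{\left(1 \right)} = \left(\frac{11}{2} + \frac{1}{2} \cdot 1 - \frac{1^{2}}{4}\right)^{4} = \left(\frac{11}{2} + \frac{1}{2} - \frac{1}{4}\right)^{4} = \left(\frac{23}{4}\right)^{4} = \frac{279841}{256}$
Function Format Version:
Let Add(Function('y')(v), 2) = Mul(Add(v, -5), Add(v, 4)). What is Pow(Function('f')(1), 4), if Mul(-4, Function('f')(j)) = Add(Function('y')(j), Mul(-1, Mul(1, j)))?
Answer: Rational(279841, 256) ≈ 1093.1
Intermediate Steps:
Function('y')(v) = Add(-2, Mul(Add(-5, v), Add(4, v))) (Function('y')(v) = Add(-2, Mul(Add(v, -5), Add(v, 4))) = Add(-2, Mul(Add(-5, v), Add(4, v))))
Function('f')(j) = Add(Rational(11, 2), Mul(Rational(1, 2), j), Mul(Rational(-1, 4), Pow(j, 2))) (Function('f')(j) = Mul(Rational(-1, 4), Add(Add(-22, Pow(j, 2), Mul(-1, j)), Mul(-1, Mul(1, j)))) = Mul(Rational(-1, 4), Add(Add(-22, Pow(j, 2), Mul(-1, j)), Mul(-1, j))) = Mul(Rational(-1, 4), Add(-22, Pow(j, 2), Mul(-2, j))) = Add(Rational(11, 2), Mul(Rational(1, 2), j), Mul(Rational(-1, 4), Pow(j, 2))))
Pow(Function('f')(1), 4) = Pow(Add(Rational(11, 2), Mul(Rational(1, 2), 1), Mul(Rational(-1, 4), Pow(1, 2))), 4) = Pow(Add(Rational(11, 2), Rational(1, 2), Mul(Rational(-1, 4), 1)), 4) = Pow(Add(Rational(11, 2), Rational(1, 2), Rational(-1, 4)), 4) = Pow(Rational(23, 4), 4) = Rational(279841, 256)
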